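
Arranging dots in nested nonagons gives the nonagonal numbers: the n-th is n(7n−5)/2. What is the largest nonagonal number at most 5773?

5500

Solve n(7n−5)/2 ≤ 5773 for integer n.
n = 40 gives 5500 ≤ 5773, while n = 41 gives 5781 > 5773; so the answer is 5500.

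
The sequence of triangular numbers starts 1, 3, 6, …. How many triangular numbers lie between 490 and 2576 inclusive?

The n-th triangular number is n(n+1)/2.
Smallest index with value ≥ 490: n = 31 (giving 496).
Largest index with value ≤ 2576: n = 71 (giving 2556).
Indices 31 through 71: 41 terms.

41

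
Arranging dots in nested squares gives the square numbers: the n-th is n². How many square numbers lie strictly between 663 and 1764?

The n-th square number is n².
Smallest index with value > 663: n = 26 (giving 676).
Largest index with value < 1764: n = 41 (giving 1681).
Indices 26 through 41: 16 terms.

16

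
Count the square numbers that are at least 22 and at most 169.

The n-th square number is n².
Smallest index with value ≥ 22: n = 5 (giving 25).
Largest index with value ≤ 169: n = 13 (giving 169).
Indices 5 through 13: 9 terms.

9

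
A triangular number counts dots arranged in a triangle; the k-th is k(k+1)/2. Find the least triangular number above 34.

36

Solve n(n+1)/2 > 34 for integer n.
The largest n with value ≤ 34 is 7 (since 28 ≤ 34 < 36), so the first above is n = 8, value 36.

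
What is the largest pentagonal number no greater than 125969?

125137

Solve n(3n−1)/2 ≤ 125969 for integer n.
n = 289 gives 125137 ≤ 125969, while n = 290 gives 126005 > 125969; so the answer is 125137.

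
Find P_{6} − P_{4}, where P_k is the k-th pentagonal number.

6·(3·6 − 1)/2 = 51 and 4·(3·4 − 1)/2 = 22.
Difference: 51 − 22 = 29.

29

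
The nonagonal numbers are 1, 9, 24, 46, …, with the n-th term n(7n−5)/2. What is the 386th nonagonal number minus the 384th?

5385

386·(7·386 − 5)/2 = 520521 and 384·(7·384 − 5)/2 = 515136.
Difference: 520521 − 515136 = 5385.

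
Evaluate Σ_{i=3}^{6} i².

Σ_{i=3}^{6} i² = 91 − 5 = 86.

86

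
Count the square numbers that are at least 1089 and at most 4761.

The n-th square number is n².
Smallest index with value ≥ 1089: n = 33 (giving 1089).
Largest index with value ≤ 4761: n = 69 (giving 4761).
Indices 33 through 69: 37 terms.

37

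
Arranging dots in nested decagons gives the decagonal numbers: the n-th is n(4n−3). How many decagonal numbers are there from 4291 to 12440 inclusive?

The n-th decagonal number is n(4n−3).
Smallest index with value ≥ 4291: n = 34 (giving 4522).
Largest index with value ≤ 12440: n = 56 (giving 12376).
Indices 34 through 56: 23 terms.

23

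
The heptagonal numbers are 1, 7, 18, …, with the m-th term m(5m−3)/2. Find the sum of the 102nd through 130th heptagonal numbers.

975589

Σ i(5i−3)/2 = (5Σi² − 3Σi) / 2 over i = 102..130.
Σi = 8515 − 5151 = 3364 and Σi² = 740805 − 348551 = 392254.
(5·392254 − 3·3364) / 2 = 1951178/2 = 975589.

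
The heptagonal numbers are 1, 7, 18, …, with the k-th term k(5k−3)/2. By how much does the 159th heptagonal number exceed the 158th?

Consecutive heptagonal numbers differ by 5n − 4: here 5·159 − 4 = 791.

791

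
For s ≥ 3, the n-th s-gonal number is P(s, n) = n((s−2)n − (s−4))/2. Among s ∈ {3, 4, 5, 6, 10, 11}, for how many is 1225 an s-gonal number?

3

s = 3: P(3, 49) = 1225. ✓
s = 4: P(4, 35) = 1225. ✓
s = 5: P(5, 28) = 1162 and P(5, 29) = 1247; 1225 is not s-gonal.
s = 6: P(6, 25) = 1225. ✓
s = 10: P(10, 17) = 1105 and P(10, 18) = 1242; 1225 is not s-gonal.
s = 11: P(11, 16) = 1096 and P(11, 17) = 1241; 1225 is not s-gonal.
Hits: s ∈ {3, 4, 6} → 3.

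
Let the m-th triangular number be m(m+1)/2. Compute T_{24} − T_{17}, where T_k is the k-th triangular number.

147

24·25/2 = 300 and 17·18/2 = 153.
Difference: 300 − 153 = 147.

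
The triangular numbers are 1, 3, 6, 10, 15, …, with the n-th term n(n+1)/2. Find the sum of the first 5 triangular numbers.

Σ i(i+1)/2 = (Σi² + Σi) / 2 over i = 1..5.
Σi = 15 and Σi² = 55.
(1·55 + 1·15) / 2 = 70/2 = 35.

35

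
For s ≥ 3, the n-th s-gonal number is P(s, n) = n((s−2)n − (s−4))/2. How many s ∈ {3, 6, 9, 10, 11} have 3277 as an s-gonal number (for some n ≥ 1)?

1

s = 3: P(3, 80) = 3240 and P(3, 81) = 3321; 3277 is not s-gonal.
s = 6: P(6, 40) = 3160 and P(6, 41) = 3321; 3277 is not s-gonal.
s = 9: P(9, 30) = 3075 and P(9, 31) = 3286; 3277 is not s-gonal.
s = 10: P(10, 29) = 3277. ✓
s = 11: P(11, 27) = 3186 and P(11, 28) = 3430; 3277 is not s-gonal.
Hits: s ∈ {10} → 1.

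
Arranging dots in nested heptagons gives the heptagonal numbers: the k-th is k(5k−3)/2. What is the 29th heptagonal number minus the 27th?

277

29·(5·29 − 3)/2 = 2059 and 27·(5·27 − 3)/2 = 1782.
Difference: 2059 − 1782 = 277.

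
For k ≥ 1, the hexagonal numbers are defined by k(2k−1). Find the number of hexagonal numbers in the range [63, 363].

8

The n-th hexagonal number is n(2n−1).
Smallest index with value ≥ 63: n = 6 (giving 66).
Largest index with value ≤ 363: n = 13 (giving 325).
Indices 6 through 13: 8 terms.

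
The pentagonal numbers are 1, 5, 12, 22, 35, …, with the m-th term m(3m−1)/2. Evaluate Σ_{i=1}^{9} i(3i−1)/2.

Σ i(3i−1)/2 = (3Σi² − Σi) / 2 over i = 1..9.
Σi = 45 and Σi² = 285.
(3·285 − 1·45) / 2 = 810/2 = 405.

405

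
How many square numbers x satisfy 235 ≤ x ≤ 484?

7

The n-th square number is n².
Smallest index with value ≥ 235: n = 16 (giving 256).
Largest index with value ≤ 484: n = 22 (giving 484).
Indices 16 through 22: 7 terms.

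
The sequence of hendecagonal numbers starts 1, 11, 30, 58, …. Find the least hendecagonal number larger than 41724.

42001

Solve n(9n−7)/2 > 41724 for integer n.
The largest n with value ≤ 41724 is 96 (since 41136 ≤ 41724 < 42001), so the first above is n = 97, value 42001.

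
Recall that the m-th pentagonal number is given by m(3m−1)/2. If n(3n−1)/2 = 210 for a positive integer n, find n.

Set n(3n−1)/2 = 210, giving 3n² − n − 420 = 0.
So n = (1 + 71) / 6 = 72/6 = 12.

12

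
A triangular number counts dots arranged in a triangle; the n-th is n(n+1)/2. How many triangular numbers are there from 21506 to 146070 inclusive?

334

The n-th triangular number is n(n+1)/2.
Smallest index with value ≥ 21506: n = 207 (giving 21528).
Largest index with value ≤ 146070: n = 540 (giving 146070).
Indices 207 through 540: 334 terms.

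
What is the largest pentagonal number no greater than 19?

Solve n(3n−1)/2 ≤ 19 for integer n.
n = 3 gives 12 ≤ 19, while n = 4 gives 22 > 19; so the answer is 12.

12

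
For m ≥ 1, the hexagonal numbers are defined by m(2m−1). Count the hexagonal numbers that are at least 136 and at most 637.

10

The n-th hexagonal number is n(2n−1).
Smallest index with value ≥ 136: n = 9 (giving 153).
Largest index with value ≤ 637: n = 18 (giving 630).
Indices 9 through 18: 10 terms.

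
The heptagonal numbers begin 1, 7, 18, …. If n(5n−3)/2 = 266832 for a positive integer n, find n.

Set n(5n−3)/2 = 266832, giving 5n² − 3n − 533664 = 0.
So n = (3 + 3267) / 10 = 3270/10 = 327.
Check: 327·(5·327 − 3)/2 = 266832. ✓

327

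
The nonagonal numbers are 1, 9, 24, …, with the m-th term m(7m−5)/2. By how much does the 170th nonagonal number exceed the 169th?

Consecutive nonagonal numbers differ by 7n − 6: here 7·170 − 6 = 1184.

1184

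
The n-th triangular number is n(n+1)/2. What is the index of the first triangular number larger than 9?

4

Solve n(n+1)/2 > 9 for integer n.
The largest n with value ≤ 9 is 3 (since 6 ≤ 9 < 10), so the first above is n = 4, value 10.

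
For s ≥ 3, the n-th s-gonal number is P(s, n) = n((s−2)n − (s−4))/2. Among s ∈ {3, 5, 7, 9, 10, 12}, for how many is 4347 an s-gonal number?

2

s = 3: P(3, 92) = 4278 and P(3, 93) = 4371; 4347 is not s-gonal.
s = 5: P(5, 54) = 4347. ✓
s = 7: P(7, 42) = 4347. ✓
s = 9: P(9, 35) = 4200 and P(9, 36) = 4446; 4347 is not s-gonal.
s = 10: P(10, 33) = 4257 and P(10, 34) = 4522; 4347 is not s-gonal.
s = 12: P(12, 29) = 4089 and P(12, 30) = 4380; 4347 is not s-gonal.
Hits: s ∈ {5, 7} → 2.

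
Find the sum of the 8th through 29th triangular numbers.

4411

Σ i(i+1)/2 = (Σi² + Σi) / 2 over i = 8..29.
Σi = 435 − 28 = 407 and Σi² = 8555 − 140 = 8415.
(1·8415 + 1·407) / 2 = 8822/2 = 4411.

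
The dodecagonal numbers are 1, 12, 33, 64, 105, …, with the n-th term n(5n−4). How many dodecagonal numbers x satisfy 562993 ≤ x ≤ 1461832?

The n-th dodecagonal number is n(5n−4).
Smallest index with value ≥ 562993: n = 336 (giving 563136).
Largest index with value ≤ 1461832: n = 541 (giving 1461241).
Indices 336 through 541: 206 terms.

206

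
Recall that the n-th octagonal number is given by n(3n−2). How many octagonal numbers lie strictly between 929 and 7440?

33

The n-th octagonal number is n(3n−2).
Smallest index with value > 929: n = 18 (giving 936).
Largest index with value < 7440: n = 50 (giving 7400).
Indices 18 through 50: 33 terms.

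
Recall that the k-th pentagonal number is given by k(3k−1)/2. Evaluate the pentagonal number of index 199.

The 199th pentagonal number is n(3n−1)/2 with n = 199.
199·(3·199 − 1)/2 = 199·596/2 = 199·298 = 59302.

59302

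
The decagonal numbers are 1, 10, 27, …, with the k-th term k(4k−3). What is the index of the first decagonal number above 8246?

Solve n(4n−3) > 8246 for integer n.
The largest n with value ≤ 8246 is 45 (since 7965 ≤ 8246 < 8326), so the first above is n = 46, value 8326.

46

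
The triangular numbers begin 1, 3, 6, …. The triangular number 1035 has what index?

Set n(n+1)/2 = 1035, giving n² + n − 2070 = 0.
So n = (-1 + 91) / 2 = 90/2 = 45.
Check: 45·46/2 = 1035. ✓

45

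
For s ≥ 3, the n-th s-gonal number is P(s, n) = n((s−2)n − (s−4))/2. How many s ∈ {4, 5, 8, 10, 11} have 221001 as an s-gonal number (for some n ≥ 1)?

s = 4: P(4, 470) = 220900 and P(4, 471) = 221841; 221001 is not s-gonal.
s = 5: P(5, 384) = 220992 and P(5, 385) = 222145; 221001 is not s-gonal.
s = 8: P(8, 271) = 219781 and P(8, 272) = 221408; 221001 is not s-gonal.
s = 10: P(10, 235) = 220195 and P(10, 236) = 222076; 221001 is not s-gonal.
s = 11: P(11, 222) = 221001. ✓
Hits: s ∈ {11} → 1.

1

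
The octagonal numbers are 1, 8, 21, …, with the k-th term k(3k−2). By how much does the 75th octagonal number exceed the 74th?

Consecutive octagonal numbers differ by 6n − 5: here 6·75 − 5 = 445.

445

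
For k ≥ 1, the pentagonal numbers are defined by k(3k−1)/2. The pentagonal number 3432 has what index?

48

Set n(3n−1)/2 = 3432, giving 3n² − n − 6864 = 0.
The discriminant is 1 + 24·3432 = 82369, and √82369 = 287.
So n = (1 + 287) / 6 = 288/6 = 48.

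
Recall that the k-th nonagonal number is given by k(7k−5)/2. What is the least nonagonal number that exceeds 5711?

Solve n(7n−5)/2 > 5711 for integer n.
The largest n with value ≤ 5711 is 40 (since 5500 ≤ 5711 < 5781), so the first above is n = 41, value 5781.

5781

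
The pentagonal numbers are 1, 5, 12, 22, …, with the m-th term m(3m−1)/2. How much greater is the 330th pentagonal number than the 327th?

330·(3·330 − 1)/2 = 163185 and 327·(3·327 − 1)/2 = 160230.
Difference: 163185 − 160230 = 2955.

2955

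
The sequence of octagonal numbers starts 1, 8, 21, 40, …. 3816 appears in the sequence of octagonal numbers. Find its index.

Set n(3n−2) = 3816, giving 3n² − 2n − 3816 = 0.
So n = (2 + 214) / 6 = 216/6 = 36.

36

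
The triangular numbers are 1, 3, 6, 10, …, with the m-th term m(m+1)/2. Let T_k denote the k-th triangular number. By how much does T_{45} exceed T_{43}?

89

45·46/2 = 1035 and 43·44/2 = 946.
Difference: 1035 − 946 = 89.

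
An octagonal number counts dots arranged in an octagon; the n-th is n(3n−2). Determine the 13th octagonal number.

481

The 13th octagonal number is n(3n−2) with n = 13.
13·(3·13 − 2) = 13·37 = 481.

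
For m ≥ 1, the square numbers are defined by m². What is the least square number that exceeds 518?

Solve n² > 518 for integer n.
The largest n with value ≤ 518 is 22 (since 484 ≤ 518 < 529), so the first above is n = 23, value 529.

529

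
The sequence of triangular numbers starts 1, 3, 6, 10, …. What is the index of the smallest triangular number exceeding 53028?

Solve n(n+1)/2 > 53028 for integer n.
The largest n with value ≤ 53028 is 325 (since 52975 ≤ 53028 < 53301), so the first above is n = 326, value 53301.

326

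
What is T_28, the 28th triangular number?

The 28th triangular number is n(n+1)/2 with n = 28.
28·29/2 = 812/2 = 406.

406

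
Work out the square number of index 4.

16

The 4th square number is n² with n = 4.
4² = 16.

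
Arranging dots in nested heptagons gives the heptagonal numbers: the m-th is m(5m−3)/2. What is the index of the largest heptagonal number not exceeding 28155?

Solve n(5n−3)/2 ≤ 28155 for integer n.
n = 106 gives 27931 ≤ 28155, while n = 107 gives 28462 > 28155; so the answer is index 106.

106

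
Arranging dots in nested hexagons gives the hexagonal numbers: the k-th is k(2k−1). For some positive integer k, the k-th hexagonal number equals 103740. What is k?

228

Set n(2n−1) = 103740, giving 2n² − n − 103740 = 0.
The discriminant is 1 + 8·103740 = 829921, and √829921 = 911.
So n = (1 + 911) / 4 = 912/4 = 228.
Check: 228·(2·228 − 1) = 103740. ✓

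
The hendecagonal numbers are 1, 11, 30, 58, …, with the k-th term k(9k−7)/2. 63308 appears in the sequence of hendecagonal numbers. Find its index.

119

Set n(9n−7)/2 = 63308, giving 9n² − 7n − 126616 = 0.
So n = (7 + 2135) / 18 = 2142/18 = 119.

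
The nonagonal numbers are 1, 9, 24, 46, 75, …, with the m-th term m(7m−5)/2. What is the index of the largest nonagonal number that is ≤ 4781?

Solve n(7n−5)/2 ≤ 4781 for integer n.
n = 37 gives 4699 ≤ 4781, while n = 38 gives 4959 > 4781; so the answer is index 37.

37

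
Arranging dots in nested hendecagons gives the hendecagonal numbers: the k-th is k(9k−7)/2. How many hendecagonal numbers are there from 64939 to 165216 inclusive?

The n-th hendecagonal number is n(9n−7)/2.
Smallest index with value ≥ 64939: n = 121 (giving 65461).
Largest index with value ≤ 165216: n = 192 (giving 165216).
Indices 121 through 192: 72 terms.

72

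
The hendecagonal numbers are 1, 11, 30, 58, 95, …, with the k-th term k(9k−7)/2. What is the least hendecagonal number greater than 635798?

Solve n(9n−7)/2 > 635798 for integer n.
The largest n with value ≤ 635798 is 376 (since 634876 ≤ 635798 < 638261), so the first above is n = 377, value 638261.

638261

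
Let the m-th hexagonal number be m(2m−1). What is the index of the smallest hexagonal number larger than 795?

21

Solve n(2n−1) > 795 for integer n.
The largest n with value ≤ 795 is 20 (since 780 ≤ 795 < 861), so the first above is n = 21, value 861.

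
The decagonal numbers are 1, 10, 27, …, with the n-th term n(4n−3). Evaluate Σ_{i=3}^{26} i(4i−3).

23740

Σ i(4i−3) = 4Σi² − 3Σi over i = 3..26.
Σi = 351 − 3 = 348 and Σi² = 6201 − 5 = 6196.
4·6196 − 3·348 = 23740.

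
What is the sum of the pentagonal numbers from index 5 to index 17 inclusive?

Σ i(3i−1)/2 = (3Σi² − Σi) / 2 over i = 5..17.
Σi = 153 − 10 = 143 and Σi² = 1785 − 30 = 1755.
(3·1755 − 1·143) / 2 = 5122/2 = 2561.

2561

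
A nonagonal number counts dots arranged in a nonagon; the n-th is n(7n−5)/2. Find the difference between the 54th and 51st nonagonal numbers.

1095

54·(7·54 − 5)/2 = 10071 and 51·(7·51 − 5)/2 = 8976.
Difference: 10071 − 8976 = 1095.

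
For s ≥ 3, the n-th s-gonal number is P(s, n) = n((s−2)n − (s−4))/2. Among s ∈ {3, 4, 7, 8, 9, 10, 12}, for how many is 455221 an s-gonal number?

1

s = 3: P(3, 953) = 454581 and P(3, 954) = 455535; 455221 is not s-gonal.
s = 4: P(4, 674) = 454276 and P(4, 675) = 455625; 455221 is not s-gonal.
s = 7: P(7, 427) = 455182 and P(7, 428) = 457318; 455221 is not s-gonal.
s = 8: P(8, 389) = 453185 and P(8, 390) = 455520; 455221 is not s-gonal.
s = 9: P(9, 361) = 455221. ✓
s = 10: P(10, 337) = 453265 and P(10, 338) = 455962; 455221 is not s-gonal.
s = 12: P(12, 302) = 454812 and P(12, 303) = 457833; 455221 is not s-gonal.
Hits: s ∈ {9} → 1.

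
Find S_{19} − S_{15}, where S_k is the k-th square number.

19² = 361 and 15² = 225.
Difference: 361 − 225 = 136.

136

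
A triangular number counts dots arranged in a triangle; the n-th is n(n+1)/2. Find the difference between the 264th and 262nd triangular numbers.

264·265/2 = 34980 and 262·263/2 = 34453.
Difference: 34980 − 34453 = 527.

527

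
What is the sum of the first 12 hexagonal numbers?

1222

Σ i(2i−1) = 2Σi² − Σi over i = 1..12.
Σi = 78 and Σi² = 650.
2·650 − 1·78 = 1222.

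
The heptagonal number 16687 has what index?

82

Set n(5n−3)/2 = 16687, giving 5n² − 3n − 33374 = 0.
The discriminant is 9 + 40·16687 = 667489, and √667489 = 817.
So n = (3 + 817) / 10 = 820/10 = 82.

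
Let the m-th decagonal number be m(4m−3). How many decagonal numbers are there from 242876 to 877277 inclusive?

The n-th decagonal number is n(4n−3).
Smallest index with value ≥ 242876: n = 247 (giving 243295).
Largest index with value ≤ 877277: n = 468 (giving 874692).
Indices 247 through 468: 222 terms.

222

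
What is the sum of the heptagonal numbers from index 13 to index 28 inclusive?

Σ i(5i−3)/2 = (5Σi² − 3Σi) / 2 over i = 13..28.
Σi = 406 − 78 = 328 and Σi² = 7714 − 650 = 7064.
(5·7064 − 3·328) / 2 = 34336/2 = 17168.

17168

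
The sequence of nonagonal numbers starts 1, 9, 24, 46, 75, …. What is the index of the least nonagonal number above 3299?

32

Solve n(7n−5)/2 > 3299 for integer n.
The largest n with value ≤ 3299 is 31 (since 3286 ≤ 3299 < 3504), so the first above is n = 32, value 3504.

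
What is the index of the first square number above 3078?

Solve n² > 3078 for integer n.
The largest n with value ≤ 3078 is 55 (since 3025 ≤ 3078 < 3136), so the first above is n = 56, value 3136.

56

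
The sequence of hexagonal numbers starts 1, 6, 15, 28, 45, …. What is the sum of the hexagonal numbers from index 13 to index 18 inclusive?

Σ i(2i−1) = 2Σi² − Σi over i = 13..18.
Σi = 171 − 78 = 93 and Σi² = 2109 − 650 = 1459.
2·1459 − 1·93 = 2825.

2825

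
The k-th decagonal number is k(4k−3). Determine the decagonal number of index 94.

35062

The 94th decagonal number is n(4n−3) with n = 94.
94·(4·94 − 3) = 94·373 = 35062.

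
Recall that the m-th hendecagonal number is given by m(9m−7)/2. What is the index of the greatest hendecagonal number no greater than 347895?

278

Solve n(9n−7)/2 ≤ 347895 for integer n.
n = 278 gives 346805 ≤ 347895, while n = 279 gives 349308 > 347895; so the answer is index 278.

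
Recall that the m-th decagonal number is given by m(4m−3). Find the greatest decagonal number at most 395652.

393442

Solve n(4n−3) ≤ 395652 for integer n.
n = 314 gives 393442 ≤ 395652, while n = 315 gives 395955 > 395652; so the answer is 393442.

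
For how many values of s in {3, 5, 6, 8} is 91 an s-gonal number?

s = 3: P(3, 13) = 91. ✓
s = 5: P(5, 7) = 70 and P(5, 8) = 92; 91 is not s-gonal.
s = 6: P(6, 7) = 91. ✓
s = 8: P(8, 5) = 65 and P(8, 6) = 96; 91 is not s-gonal.
Hits: s ∈ {3, 6} → 2.

2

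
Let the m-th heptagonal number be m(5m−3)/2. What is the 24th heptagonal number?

The 24th heptagonal number is n(5n−3)/2 with n = 24.
24·(5·24 − 3)/2 = 24·117/2 = 1404.

1404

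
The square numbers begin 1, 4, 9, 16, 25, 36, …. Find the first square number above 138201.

Solve n² > 138201 for integer n.
The largest n with value ≤ 138201 is 371 (since 137641 ≤ 138201 < 138384), so the first above is n = 372, value 138384.

138384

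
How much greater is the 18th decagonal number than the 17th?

Consecutive decagonal numbers differ by 8n − 7: here 8·18 − 7 = 137.

137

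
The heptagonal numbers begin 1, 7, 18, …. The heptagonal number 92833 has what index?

193

Set n(5n−3)/2 = 92833, giving 5n² − 3n − 185666 = 0.
So n = (3 + 1927) / 10 = 1930/10 = 193.
Check: 193·(5·193 − 3)/2 = 92833. ✓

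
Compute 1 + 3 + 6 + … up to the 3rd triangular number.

Σ i(i+1)/2 = (Σi² + Σi) / 2 over i = 1..3.
Σi = 6 and Σi² = 14.
(1·14 + 1·6) / 2 = 20/2 = 10.

10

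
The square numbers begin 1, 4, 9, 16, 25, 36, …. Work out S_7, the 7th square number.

The 7th square number is n² with n = 7.
7² = 49.

49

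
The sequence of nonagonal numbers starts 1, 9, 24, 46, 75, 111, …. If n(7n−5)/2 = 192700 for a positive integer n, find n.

235

Set n(7n−5)/2 = 192700, giving 7n² − 5n − 385400 = 0.
The discriminant is 25 + 56·192700 = 10791225, and √10791225 = 3285.
So n = (5 + 3285) / 14 = 3290/14 = 235.
Check: 235·(7·235 − 5)/2 = 192700. ✓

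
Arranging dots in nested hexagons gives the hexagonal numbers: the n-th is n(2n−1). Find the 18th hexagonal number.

18·(2·18 − 1) = 18·35 = 630.

630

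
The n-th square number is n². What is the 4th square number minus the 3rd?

7

n² − (n−1)² = 2n − 1, so 4² − 3² = 2·4 − 1 = 7.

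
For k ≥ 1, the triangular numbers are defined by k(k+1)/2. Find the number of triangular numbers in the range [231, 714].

17

The n-th triangular number is n(n+1)/2.
Smallest index with value ≥ 231: n = 21 (giving 231).
Largest index with value ≤ 714: n = 37 (giving 703).
Indices 21 through 37: 17 terms.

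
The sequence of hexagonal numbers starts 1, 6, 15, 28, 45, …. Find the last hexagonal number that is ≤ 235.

231

Solve n(2n−1) ≤ 235 for integer n.
n = 11 gives 231 ≤ 235, while n = 12 gives 276 > 235; so the answer is 231.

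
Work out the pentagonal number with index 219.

The 219th pentagonal number is n(3n−1)/2 with n = 219.
219·(3·219 − 1)/2 = 219·656/2 = 219·328 = 71832.

71832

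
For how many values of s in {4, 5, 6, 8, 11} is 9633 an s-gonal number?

s = 4: P(4, 98) = 9604 and P(4, 99) = 9801; 9633 is not s-gonal.
s = 5: P(5, 80) = 9560 and P(5, 81) = 9801; 9633 is not s-gonal.
s = 6: P(6, 69) = 9453 and P(6, 70) = 9730; 9633 is not s-gonal.
s = 8: P(8, 57) = 9633. ✓
s = 11: P(11, 46) = 9361 and P(11, 47) = 9776; 9633 is not s-gonal.
Hits: s ∈ {8} → 1.

1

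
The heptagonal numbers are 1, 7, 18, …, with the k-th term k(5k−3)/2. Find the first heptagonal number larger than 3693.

3744

Solve n(5n−3)/2 > 3693 for integer n.
The largest n with value ≤ 3693 is 38 (since 3553 ≤ 3693 < 3744), so the first above is n = 39, value 3744.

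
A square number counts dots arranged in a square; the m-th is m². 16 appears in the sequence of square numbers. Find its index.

4

We need n² = 16, so n = √16 = 4.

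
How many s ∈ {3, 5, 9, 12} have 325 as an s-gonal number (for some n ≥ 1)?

s = 3: P(3, 25) = 325. ✓
s = 5: P(5, 14) = 287 and P(5, 15) = 330; 325 is not s-gonal.
s = 9: P(9, 10) = 325. ✓
s = 12: P(12, 8) = 288 and P(12, 9) = 369; 325 is not s-gonal.
Hits: s ∈ {3, 9} → 2.

2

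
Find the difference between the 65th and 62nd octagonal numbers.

1137

65·(3·65 − 2) = 12545 and 62·(3·62 − 2) = 11408.
Difference: 12545 − 11408 = 1137.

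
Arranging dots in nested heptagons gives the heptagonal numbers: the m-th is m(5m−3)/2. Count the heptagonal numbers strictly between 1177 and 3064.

13

The n-th heptagonal number is n(5n−3)/2.
Smallest index with value > 1177: n = 23 (giving 1288).
Largest index with value < 3064: n = 35 (giving 3010).
Indices 23 through 35: 13 terms.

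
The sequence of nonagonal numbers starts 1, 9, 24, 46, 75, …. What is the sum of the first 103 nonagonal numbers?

1280084

Σ i(7i−5)/2 = (7Σi² − 5Σi) / 2 over i = 1..103.
Σi = 5356 and Σi² = 369564.
(7·369564 − 5·5356) / 2 = 2560168/2 = 1280084.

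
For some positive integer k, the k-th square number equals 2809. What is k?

We need n² = 2809, so n = √2809 = 53.

53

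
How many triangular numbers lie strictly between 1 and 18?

4

The n-th triangular number is n(n+1)/2.
Smallest index with value > 1: n = 2 (giving 3).
Largest index with value < 18: n = 5 (giving 15).
Indices 2 through 5: 4 terms.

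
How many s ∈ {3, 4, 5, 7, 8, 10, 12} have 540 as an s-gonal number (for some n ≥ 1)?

2

s = 3: P(3, 32) = 528 and P(3, 33) = 561; 540 is not s-gonal.
s = 4: P(4, 23) = 529 and P(4, 24) = 576; 540 is not s-gonal.
s = 5: P(5, 19) = 532 and P(5, 20) = 590; 540 is not s-gonal.
s = 7: P(7, 15) = 540. ✓
s = 8: P(8, 13) = 481 and P(8, 14) = 560; 540 is not s-gonal.
s = 10: P(10, 12) = 540. ✓
s = 12: P(12, 10) = 460 and P(12, 11) = 561; 540 is not s-gonal.
Hits: s ∈ {7, 10} → 2.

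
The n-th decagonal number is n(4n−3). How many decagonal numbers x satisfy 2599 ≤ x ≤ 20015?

46

The n-th decagonal number is n(4n−3).
Smallest index with value ≥ 2599: n = 26 (giving 2626).
Largest index with value ≤ 20015: n = 71 (giving 19951).
Indices 26 through 71: 46 terms.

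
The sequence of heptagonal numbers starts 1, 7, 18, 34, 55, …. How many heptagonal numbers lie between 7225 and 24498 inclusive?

45

The n-th heptagonal number is n(5n−3)/2.
Smallest index with value ≥ 7225: n = 55 (giving 7480).
Largest index with value ≤ 24498: n = 99 (giving 24354).
Indices 55 through 99: 45 terms.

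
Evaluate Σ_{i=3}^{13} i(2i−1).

1540

Σ i(2i−1) = 2Σi² − Σi over i = 3..13.
Σi = 91 − 3 = 88 and Σi² = 819 − 5 = 814.
2·814 − 1·88 = 1540.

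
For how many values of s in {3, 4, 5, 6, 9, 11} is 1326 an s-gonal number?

s = 3: P(3, 51) = 1326. ✓
s = 4: P(4, 36) = 1296 and P(4, 37) = 1369; 1326 is not s-gonal.
s = 5: P(5, 29) = 1247 and P(5, 30) = 1335; 1326 is not s-gonal.
s = 6: P(6, 26) = 1326. ✓
s = 9: P(9, 19) = 1216 and P(9, 20) = 1350; 1326 is not s-gonal.
s = 11: P(11, 17) = 1241 and P(11, 18) = 1395; 1326 is not s-gonal.
Hits: s ∈ {3, 6} → 2.

2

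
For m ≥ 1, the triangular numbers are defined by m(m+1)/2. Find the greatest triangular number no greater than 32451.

32385

Solve n(n+1)/2 ≤ 32451 for integer n.
n = 254 gives 32385 ≤ 32451, while n = 255 gives 32640 > 32451; so the answer is 32385.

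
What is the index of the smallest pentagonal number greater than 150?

Solve n(3n−1)/2 > 150 for integer n.
The largest n with value ≤ 150 is 10 (since 145 ≤ 150 < 176), so the first above is n = 11, value 176.

11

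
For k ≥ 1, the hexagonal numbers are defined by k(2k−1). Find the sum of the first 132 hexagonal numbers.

Σ i(2i−1) = 2Σi² − Σi over i = 1..132.
Σi = 8778 and Σi² = 775390.
2·775390 − 1·8778 = 1542002.

1542002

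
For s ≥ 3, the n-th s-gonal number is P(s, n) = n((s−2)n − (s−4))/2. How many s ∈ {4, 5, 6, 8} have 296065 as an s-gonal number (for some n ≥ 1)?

s = 4: P(4, 544) = 295936 and P(4, 545) = 297025; 296065 is not s-gonal.
s = 5: P(5, 444) = 295482 and P(5, 445) = 296815; 296065 is not s-gonal.
s = 6: P(6, 385) = 296065. ✓
s = 8: P(8, 314) = 295160 and P(8, 315) = 297045; 296065 is not s-gonal.
Hits: s ∈ {6} → 1.

1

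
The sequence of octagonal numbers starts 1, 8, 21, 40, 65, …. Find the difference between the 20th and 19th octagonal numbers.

Consecutive octagonal numbers differ by 6n − 5: here 6·20 − 5 = 115.

115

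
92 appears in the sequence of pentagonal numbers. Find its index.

Set n(3n−1)/2 = 92, giving 3n² − n − 184 = 0.
So n = (1 + 47) / 6 = 48/6 = 8.
Check: 8·(3·8 − 1)/2 = 92. ✓

8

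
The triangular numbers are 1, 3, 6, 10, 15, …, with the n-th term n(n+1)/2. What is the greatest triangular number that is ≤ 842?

Solve n(n+1)/2 ≤ 842 for integer n.
n = 40 gives 820 ≤ 842, while n = 41 gives 861 > 842; so the answer is 820.

820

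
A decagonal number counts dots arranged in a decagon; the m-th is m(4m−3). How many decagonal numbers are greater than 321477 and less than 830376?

172

The n-th decagonal number is n(4n−3).
Smallest index with value > 321477: n = 284 (giving 321772).
Largest index with value < 830376: n = 455 (giving 826735).
Indices 284 through 455: 172 terms.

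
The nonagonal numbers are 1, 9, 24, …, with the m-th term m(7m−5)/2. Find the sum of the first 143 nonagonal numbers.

Σ i(7i−5)/2 = (7Σi² − 5Σi) / 2 over i = 1..143.
Σi = 10296 and Σi² = 984984.
(7·984984 − 5·10296) / 2 = 6843408/2 = 3421704.

3421704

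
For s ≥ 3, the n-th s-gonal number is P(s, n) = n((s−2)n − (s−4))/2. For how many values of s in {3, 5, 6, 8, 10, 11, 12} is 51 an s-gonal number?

1

s = 3: P(3, 9) = 45 and P(3, 10) = 55; 51 is not s-gonal.
s = 5: P(5, 6) = 51. ✓
s = 6: P(6, 5) = 45 and P(6, 6) = 66; 51 is not s-gonal.
s = 8: P(8, 4) = 40 and P(8, 5) = 65; 51 is not s-gonal.
s = 10: P(10, 3) = 27 and P(10, 4) = 52; 51 is not s-gonal.
s = 11: P(11, 3) = 30 and P(11, 4) = 58; 51 is not s-gonal.
s = 12: P(12, 3) = 33 and P(12, 4) = 64; 51 is not s-gonal.
Hits: s ∈ {5} → 1.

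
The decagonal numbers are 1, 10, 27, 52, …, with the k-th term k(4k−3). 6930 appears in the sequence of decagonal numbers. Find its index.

42

Set n(4n−3) = 6930, giving 4n² − 3n − 6930 = 0.
The discriminant is 9 + 16·6930 = 110889, and √110889 = 333.
So n = (3 + 333) / 8 = 336/8 = 42.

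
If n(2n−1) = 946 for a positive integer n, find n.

Set n(2n−1) = 946, giving 2n² − n − 946 = 0.
The discriminant is 1 + 8·946 = 7569, and √7569 = 87.
So n = (1 + 87) / 4 = 88/4 = 22.

22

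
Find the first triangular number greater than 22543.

22578

Solve n(n+1)/2 > 22543 for integer n.
The largest n with value ≤ 22543 is 211 (since 22366 ≤ 22543 < 22578), so the first above is n = 212, value 22578.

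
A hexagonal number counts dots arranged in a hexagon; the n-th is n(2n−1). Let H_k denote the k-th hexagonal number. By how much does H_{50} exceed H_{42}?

50·(2·50 − 1) = 4950 and 42·(2·42 − 1) = 3486.
Difference: 4950 − 3486 = 1464.

1464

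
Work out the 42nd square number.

1764

The 42nd square number is n² with n = 42.
42² = 1764.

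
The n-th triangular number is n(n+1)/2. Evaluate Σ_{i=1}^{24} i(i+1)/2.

Σ i(i+1)/2 = (Σi² + Σi) / 2 over i = 1..24.
Σi = 300 and Σi² = 4900.
(1·4900 + 1·300) / 2 = 5200/2 = 2600.

2600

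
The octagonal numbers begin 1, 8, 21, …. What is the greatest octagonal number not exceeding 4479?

4256

Solve n(3n−2) ≤ 4479 for integer n.
n = 38 gives 4256 ≤ 4479, while n = 39 gives 4485 > 4479; so the answer is 4256.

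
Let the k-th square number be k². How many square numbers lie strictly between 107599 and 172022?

The n-th square number is n².
Smallest index with value > 107599: n = 329 (giving 108241).
Largest index with value < 172022: n = 414 (giving 171396).
Indices 329 through 414: 86 terms.

86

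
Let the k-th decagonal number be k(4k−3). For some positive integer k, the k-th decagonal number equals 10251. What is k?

51

Set n(4n−3) = 10251, giving 4n² − 3n − 10251 = 0.
The discriminant is 9 + 16·10251 = 164025, and √164025 = 405.
So n = (3 + 405) / 8 = 408/8 = 51.
Check: 51·(4·51 − 3) = 10251. ✓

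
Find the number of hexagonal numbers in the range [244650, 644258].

The n-th hexagonal number is n(2n−1).
Smallest index with value ≥ 244650: n = 350 (giving 244650).
Largest index with value ≤ 644258: n = 567 (giving 642411).
Indices 350 through 567: 218 terms.

218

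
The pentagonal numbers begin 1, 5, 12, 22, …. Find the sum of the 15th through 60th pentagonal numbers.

108330

Σ i(3i−1)/2 = (3Σi² − Σi) / 2 over i = 15..60.
Σi = 1830 − 105 = 1725 and Σi² = 73810 − 1015 = 72795.
(3·72795 − 1·1725) / 2 = 216660/2 = 108330.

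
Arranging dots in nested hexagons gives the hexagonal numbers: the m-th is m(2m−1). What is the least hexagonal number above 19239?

Solve n(2n−1) > 19239 for integer n.
The largest n with value ≤ 19239 is 98 (since 19110 ≤ 19239 < 19503), so the first above is n = 99, value 19503.

19503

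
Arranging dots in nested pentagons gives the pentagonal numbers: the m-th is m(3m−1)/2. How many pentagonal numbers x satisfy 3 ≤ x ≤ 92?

The n-th pentagonal number is n(3n−1)/2.
Smallest index with value ≥ 3: n = 2 (giving 5).
Largest index with value ≤ 92: n = 8 (giving 92).
Indices 2 through 8: 7 terms.

7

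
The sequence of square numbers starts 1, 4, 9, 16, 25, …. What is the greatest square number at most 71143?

Solve n² ≤ 71143 for integer n.
n = 266 gives 70756 ≤ 71143, while n = 267 gives 71289 > 71143; so the answer is 70756.

70756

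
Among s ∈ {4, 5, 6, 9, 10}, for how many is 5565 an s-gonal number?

1

s = 4: P(4, 74) = 5476 and P(4, 75) = 5625; 5565 is not s-gonal.
s = 5: P(5, 61) = 5551 and P(5, 62) = 5735; 5565 is not s-gonal.
s = 6: P(6, 53) = 5565. ✓
s = 9: P(9, 40) = 5500 and P(9, 41) = 5781; 5565 is not s-gonal.
s = 10: P(10, 37) = 5365 and P(10, 38) = 5662; 5565 is not s-gonal.
Hits: s ∈ {6} → 1.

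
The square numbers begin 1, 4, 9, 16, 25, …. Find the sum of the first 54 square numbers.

Σ_{i=1}^{54} i² = 54·55·109/6 = 53955.

53955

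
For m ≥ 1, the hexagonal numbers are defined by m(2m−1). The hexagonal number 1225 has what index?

25

Set n(2n−1) = 1225, giving 2n² − n − 1225 = 0.
So n = (1 + 99) / 4 = 100/4 = 25.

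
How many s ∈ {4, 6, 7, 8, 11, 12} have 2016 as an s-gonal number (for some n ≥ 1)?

s = 4: P(4, 44) = 1936 and P(4, 45) = 2025; 2016 is not s-gonal.
s = 6: P(6, 32) = 2016. ✓
s = 7: P(7, 28) = 1918 and P(7, 29) = 2059; 2016 is not s-gonal.
s = 8: P(8, 26) = 1976 and P(8, 27) = 2133; 2016 is not s-gonal.
s = 11: P(11, 21) = 1911 and P(11, 22) = 2101; 2016 is not s-gonal.
s = 12: P(12, 20) = 1920 and P(12, 21) = 2121; 2016 is not s-gonal.
Hits: s ∈ {6} → 1.

1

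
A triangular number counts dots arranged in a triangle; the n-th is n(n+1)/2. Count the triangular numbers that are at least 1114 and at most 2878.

The n-th triangular number is n(n+1)/2.
Smallest index with value ≥ 1114: n = 47 (giving 1128).
Largest index with value ≤ 2878: n = 75 (giving 2850).
Indices 47 through 75: 29 terms.

29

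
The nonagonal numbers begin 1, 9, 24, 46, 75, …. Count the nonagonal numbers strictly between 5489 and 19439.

The n-th nonagonal number is n(7n−5)/2.
Smallest index with value > 5489: n = 40 (giving 5500).
Largest index with value < 19439: n = 74 (giving 18981).
Indices 40 through 74: 35 terms.

35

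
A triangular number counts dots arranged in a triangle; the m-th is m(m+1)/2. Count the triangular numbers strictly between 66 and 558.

21

The n-th triangular number is n(n+1)/2.
Smallest index with value > 66: n = 12 (giving 78).
Largest index with value < 558: n = 32 (giving 528).
Indices 12 through 32: 21 terms.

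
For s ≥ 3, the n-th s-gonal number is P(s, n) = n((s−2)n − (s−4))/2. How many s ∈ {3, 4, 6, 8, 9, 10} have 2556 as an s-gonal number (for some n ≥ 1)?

s = 3: P(3, 71) = 2556. ✓
s = 4: P(4, 50) = 2500 and P(4, 51) = 2601; 2556 is not s-gonal.
s = 6: P(6, 36) = 2556. ✓
s = 8: P(8, 29) = 2465 and P(8, 30) = 2640; 2556 is not s-gonal.
s = 9: P(9, 27) = 2484 and P(9, 28) = 2674; 2556 is not s-gonal.
s = 10: P(10, 25) = 2425 and P(10, 26) = 2626; 2556 is not s-gonal.
Hits: s ∈ {3, 6} → 2.

2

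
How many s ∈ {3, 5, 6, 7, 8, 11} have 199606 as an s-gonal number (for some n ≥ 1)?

1

s = 3: P(3, 631) = 199396 and P(3, 632) = 200028; 199606 is not s-gonal.
s = 5: P(5, 364) = 198562 and P(5, 365) = 199655; 199606 is not s-gonal.
s = 6: P(6, 316) = 199396 and P(6, 317) = 200661; 199606 is not s-gonal.
s = 7: P(7, 282) = 198387 and P(7, 283) = 199798; 199606 is not s-gonal.
s = 8: P(8, 258) = 199176 and P(8, 259) = 200725; 199606 is not s-gonal.
s = 11: P(11, 211) = 199606. ✓
Hits: s ∈ {11} → 1.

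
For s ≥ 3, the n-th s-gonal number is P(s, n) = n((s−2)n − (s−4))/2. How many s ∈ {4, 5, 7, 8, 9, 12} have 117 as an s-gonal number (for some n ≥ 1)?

1

s = 4: P(4, 10) = 100 and P(4, 11) = 121; 117 is not s-gonal.
s = 5: P(5, 9) = 117. ✓
s = 7: P(7, 7) = 112 and P(7, 8) = 148; 117 is not s-gonal.
s = 8: P(8, 6) = 96 and P(8, 7) = 133; 117 is not s-gonal.
s = 9: P(9, 6) = 111 and P(9, 7) = 154; 117 is not s-gonal.
s = 12: P(12, 5) = 105 and P(12, 6) = 156; 117 is not s-gonal.
Hits: s ∈ {5} → 1.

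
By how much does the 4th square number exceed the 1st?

15

4² = 16 and 1² = 1.
Difference: 16 − 1 = 15.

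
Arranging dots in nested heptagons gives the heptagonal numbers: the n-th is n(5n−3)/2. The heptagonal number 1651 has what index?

Set n(5n−3)/2 = 1651, giving 5n² − 3n − 3302 = 0.
The discriminant is 9 + 40·1651 = 66049, and √66049 = 257.
So n = (3 + 257) / 10 = 260/10 = 26.
Check: 26·(5·26 − 3)/2 = 1651. ✓

26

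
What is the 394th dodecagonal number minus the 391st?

394·(5·394 − 4) = 774604 and 391·(5·391 − 4) = 762841.
Difference: 774604 − 762841 = 11763.

11763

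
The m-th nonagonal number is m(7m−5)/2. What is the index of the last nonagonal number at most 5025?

Solve n(7n−5)/2 ≤ 5025 for integer n.
n = 38 gives 4959 ≤ 5025, while n = 39 gives 5226 > 5025; so the answer is index 38.

38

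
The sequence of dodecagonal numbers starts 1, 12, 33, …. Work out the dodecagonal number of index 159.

159·(5·159 − 4) = 159·791 = 125769.

125769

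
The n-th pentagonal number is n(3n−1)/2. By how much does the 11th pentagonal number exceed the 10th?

31

Consecutive pentagonal numbers differ by 3n − 2: here 3·11 − 2 = 31.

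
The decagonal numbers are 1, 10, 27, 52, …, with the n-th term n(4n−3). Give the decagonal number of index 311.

385951

The 311th decagonal number is n(4n−3) with n = 311.
311·(4·311 − 3) = 311·1241 = 385951.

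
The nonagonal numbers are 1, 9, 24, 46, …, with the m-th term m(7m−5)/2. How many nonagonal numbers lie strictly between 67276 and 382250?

The n-th nonagonal number is n(7n−5)/2.
Smallest index with value > 67276: n = 140 (giving 68250).
Largest index with value < 382250: n = 330 (giving 380325).
Indices 140 through 330: 191 terms.

191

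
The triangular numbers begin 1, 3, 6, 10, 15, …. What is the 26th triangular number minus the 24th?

51

26·27/2 = 351 and 24·25/2 = 300.
Difference: 351 − 300 = 51.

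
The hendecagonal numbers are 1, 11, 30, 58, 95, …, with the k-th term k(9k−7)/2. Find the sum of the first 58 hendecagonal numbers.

Σ i(9i−7)/2 = (9Σi² − 7Σi) / 2 over i = 1..58.
Σi = 1711 and Σi² = 66729.
(9·66729 − 7·1711) / 2 = 588584/2 = 294292.

294292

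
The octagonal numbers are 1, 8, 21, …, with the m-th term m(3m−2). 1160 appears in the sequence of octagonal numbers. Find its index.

20

Set n(3n−2) = 1160, giving 3n² − 2n − 1160 = 0.
So n = (2 + 118) / 6 = 120/6 = 20.
Check: 20·(3·20 − 2) = 1160. ✓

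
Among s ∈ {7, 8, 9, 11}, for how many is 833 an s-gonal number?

2

s = 7: P(7, 18) = 783 and P(7, 19) = 874; 833 is not s-gonal.
s = 8: P(8, 17) = 833. ✓
s = 9: P(9, 15) = 750 and P(9, 16) = 856; 833 is not s-gonal.
s = 11: P(11, 14) = 833. ✓
Hits: s ∈ {8, 11} → 2.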